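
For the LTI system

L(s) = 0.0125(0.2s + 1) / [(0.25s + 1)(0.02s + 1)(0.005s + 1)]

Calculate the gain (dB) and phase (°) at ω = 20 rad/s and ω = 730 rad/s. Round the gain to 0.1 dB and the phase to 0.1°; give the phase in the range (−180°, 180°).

ω = 20: -40.6 dB, -30.2°; ω = 730: -74.9 dB, -160.8°

At ω = 20 rad/s:
zero (1 + j20·0.2) = 1 + j4 → |·| ≈ 4.1231, ∠ ≈ 75.96°
pole (1 + j20·0.25) = 1 + j5 → |·| ≈ 5.099, ∠ ≈ 78.69°
pole (1 + j20·0.02) = 1 + j0.4 → |·| ≈ 1.077, ∠ ≈ 21.80°
pole (1 + j20·0.005) = 1 + j0.1 → |·| ≈ 1.005, ∠ ≈ 5.71°
|L| = 0.0125 · 4.1231 / (5.099 · 1.077 · 1.005) ≈ 0.0093383
Gain = 20 log₁₀(0.0093383) ≈ -40.59 dB
∠L = (75.96°) − (78.69° + 21.80° + 5.71°) = -30.24°

At ω = 730 rad/s:
zero (1 + j730·0.2) = 1 + j146 → |·| ≈ 146, ∠ ≈ 89.61°
pole (1 + j730·0.25) = 1 + j182.5 → |·| ≈ 182.5, ∠ ≈ 89.69°
pole (1 + j730·0.02) = 1 + j14.6 → |·| ≈ 14.634, ∠ ≈ 86.08°
pole (1 + j730·0.005) = 1 + j3.65 → |·| ≈ 3.7845, ∠ ≈ 74.68°
|L| = 0.0125 · 146 / (182.5 · 14.634 · 3.7845) ≈ 0.00018056
Gain = 20 log₁₀(0.00018056) ≈ -74.87 dB
∠L = (89.61°) − (89.69° + 86.08° + 74.68°) = -160.84°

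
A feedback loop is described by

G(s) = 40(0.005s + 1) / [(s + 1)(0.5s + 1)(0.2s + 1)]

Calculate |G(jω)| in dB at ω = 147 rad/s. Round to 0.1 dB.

-76.1 dB

At ω = 147 rad/s:
zero (1 + j147·0.005) = 1 + j0.735 → |·| ≈ 1.2411, ∠ ≈ 36.32°
pole (1 + j147·1) = 1 + j147 → |·| ≈ 147, ∠ ≈ 89.61°
pole (1 + j147·0.5) = 1 + j73.5 → |·| ≈ 73.507, ∠ ≈ 89.22°
pole (1 + j147·0.2) = 1 + j29.4 → |·| ≈ 29.417, ∠ ≈ 88.05°
|G| = 40 · 1.2411 / (147 · 73.507 · 29.417) ≈ 0.00015618
Gain = 20 log₁₀(0.00015618) ≈ -76.13 dB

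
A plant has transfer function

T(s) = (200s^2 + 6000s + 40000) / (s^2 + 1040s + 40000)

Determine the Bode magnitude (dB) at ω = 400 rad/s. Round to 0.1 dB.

Substitute s = j400:
Numerator: 200(j400)^2 + 6000(j400) + 40000 = -31960000 + j2400000
Denominator: (j400)^2 + 1040(j400) + 40000 = -120000 + j416000
|N| = √(31960000² + 2400000²) ≈ 3.205e+07, ∠N ≈ 175.71°
|D| = √(120000² + 416000²) ≈ 4.3296e+05, ∠D ≈ 106.09°
|T| = 3.205e+07 / 4.3296e+05 ≈ 74.025
Gain = 20 log₁₀(74.025) ≈ 37.39 dB

37.4 dB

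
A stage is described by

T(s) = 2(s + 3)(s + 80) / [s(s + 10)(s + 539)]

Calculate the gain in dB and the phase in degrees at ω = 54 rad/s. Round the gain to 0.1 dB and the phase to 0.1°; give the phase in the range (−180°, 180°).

At s = jω = j54:
zero (s+3): 3 + j54 → |·| = √(3²+54²) = √2925 ≈ 54.083, ∠ = arctan(54/3) ≈ 86.82°
zero (s+80): 80 + j54 → |·| = √(80²+54²) = √9316 ≈ 96.519, ∠ = arctan(54/80) ≈ 34.02°
pole (s+10): 10 + j54 → |·| = √(10²+54²) = √3016 ≈ 54.918, ∠ = arctan(54/10) ≈ 79.51°
pole (s+539): 539 + j54 → |·| = √(539²+54²) = √293437 ≈ 541.7, ∠ = arctan(54/539) ≈ 5.72°
pole at origin: |s| = 54, ∠ = 90.00° (in denominator)
|T| = 2 · 5220 / 1.6065e+06 ≈ 0.0064986
Gain = 20 log₁₀(0.0064986) ≈ -43.74 dB
∠T = 120.84° − 175.23° = -54.39°

-43.7 dB, -54.4°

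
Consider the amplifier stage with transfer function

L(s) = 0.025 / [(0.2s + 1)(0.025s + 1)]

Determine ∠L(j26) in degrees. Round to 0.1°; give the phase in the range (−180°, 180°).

-112.1°

At ω = 26 rad/s:
pole (1 + j26·0.2) = 1 + j5.2 → |·| ≈ 5.2953, ∠ ≈ 79.11°
pole (1 + j26·0.025) = 1 + j0.65 → |·| ≈ 1.1927, ∠ ≈ 33.02°
∠L = (0°) − (79.11° + 33.02°) = -112.13°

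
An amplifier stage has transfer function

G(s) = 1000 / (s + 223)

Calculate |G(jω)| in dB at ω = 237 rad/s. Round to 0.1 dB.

9.8 dB

At s = jω = j237:
pole (s+223): 223 + j237 → |·| = √(223²+237²) = √105898 ≈ 325.42, ∠ = arctan(237/223) ≈ 46.74°
|G| = 1000 / 325.42 ≈ 3.073
Gain = 20 log₁₀(3.073) ≈ 9.75 dB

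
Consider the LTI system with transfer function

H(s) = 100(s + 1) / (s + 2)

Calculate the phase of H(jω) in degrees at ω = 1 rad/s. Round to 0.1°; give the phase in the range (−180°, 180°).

At s = jω = j1:
zero (s+1): 1 + j1 → |·| = √(1²+1²) = √2 ≈ 1.4142, ∠ = arctan(1/1) ≈ 45.00°
pole (s+2): 2 + j1 → |·| = √(2²+1²) = √5 ≈ 2.2361, ∠ = arctan(1/2) ≈ 26.57°
∠H = 45.00° − 26.57° = 18.43°

18.4°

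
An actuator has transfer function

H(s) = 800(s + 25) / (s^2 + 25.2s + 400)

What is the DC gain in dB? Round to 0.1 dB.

34.0 dB

H(0) = 800·25 / 400 = 50
20 log₁₀(50) ≈ 33.98 dB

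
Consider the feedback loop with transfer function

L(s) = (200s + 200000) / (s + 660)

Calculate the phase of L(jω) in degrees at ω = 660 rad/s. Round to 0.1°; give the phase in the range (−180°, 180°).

-11.6°

Substitute s = j660:
Numerator: 200(j660) + 200000 = 200000 + j132000
Denominator: (j660) + 660 = 660 + j660
|N| = √(200000² + 132000²) ≈ 2.3963e+05, ∠N ≈ 33.42°
|D| = √(660² + 660²) ≈ 933.38, ∠D ≈ 45.00°
∠L = 33.42° − 45.00° = -11.58°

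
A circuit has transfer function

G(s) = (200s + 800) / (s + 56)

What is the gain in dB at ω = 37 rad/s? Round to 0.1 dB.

Substitute s = j37:
Numerator: 200(j37) + 800 = 800 + j7400
Denominator: (j37) + 56 = 56 + j37
|N| = √(800² + 7400²) ≈ 7443.1, ∠N ≈ 83.83°
|D| = √(56² + 37²) ≈ 67.119, ∠D ≈ 33.45°
|G| = 7443.1 / 67.119 ≈ 110.89
Gain = 20 log₁₀(110.89) ≈ 40.90 dB

40.9 dB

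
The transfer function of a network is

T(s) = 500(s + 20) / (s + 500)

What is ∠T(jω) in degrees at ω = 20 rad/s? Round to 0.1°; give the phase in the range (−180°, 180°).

42.7°

At s = jω = j20:
zero (s+20): 20 + j20 → |·| = √(20²+20²) = √800 ≈ 28.284, ∠ = arctan(20/20) ≈ 45.00°
pole (s+500): 500 + j20 → |·| = √(500²+20²) = √250400 ≈ 500.4, ∠ = arctan(20/500) ≈ 2.29°
∠T = 45.00° − 2.29° = 42.71°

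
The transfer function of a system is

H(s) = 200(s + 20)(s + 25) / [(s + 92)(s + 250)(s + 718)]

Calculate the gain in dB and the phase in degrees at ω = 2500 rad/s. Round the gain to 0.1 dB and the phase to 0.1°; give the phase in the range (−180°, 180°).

-22.3 dB, -67.2°

At s = jω = j2500:
zero (s+20): 20 + j2500 → |·| = √(20²+2500²) = √6250400 ≈ 2500.1, ∠ = arctan(2500/20) ≈ 89.54°
zero (s+25): 25 + j2500 → |·| = √(25²+2500²) = √6250625 ≈ 2500.1, ∠ = arctan(2500/25) ≈ 89.43°
pole (s+92): 92 + j2500 → |·| = √(92²+2500²) = √6258464 ≈ 2501.7, ∠ = arctan(2500/92) ≈ 87.89°
pole (s+250): 250 + j2500 → |·| = √(250²+2500²) = √6312500 ≈ 2512.5, ∠ = arctan(2500/250) ≈ 84.29°
pole (s+718): 718 + j2500 → |·| = √(718²+2500²) = √6765524 ≈ 2601.1, ∠ = arctan(2500/718) ≈ 73.98°
|H| = 200 · 6.2505e+06 / 1.6349e+10 ≈ 0.076463
Gain = 20 log₁₀(0.076463) ≈ -22.33 dB
∠H = 178.97° − 246.16° = -67.19°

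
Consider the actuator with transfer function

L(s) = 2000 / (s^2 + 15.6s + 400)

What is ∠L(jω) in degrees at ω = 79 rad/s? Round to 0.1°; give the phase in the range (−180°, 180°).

-168.1°

At s = jω = j79:
quadratic: (j79)² + 15.6·j79 + 400 = -5841 + j1232.4 → |·| ≈ 5969.6, ∠ ≈ 168.09°
∠L = 0.00° − 168.09° = -168.09°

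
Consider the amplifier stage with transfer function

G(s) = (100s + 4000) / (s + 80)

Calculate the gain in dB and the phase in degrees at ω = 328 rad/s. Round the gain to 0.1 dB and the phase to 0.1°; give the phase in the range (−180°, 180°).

Substitute s = j328:
Numerator: 100(j328) + 4000 = 4000 + j32800
Denominator: (j328) + 80 = 80 + j328
|N| = √(4000² + 32800²) ≈ 33043, ∠N ≈ 83.05°
|D| = √(80² + 328²) ≈ 337.62, ∠D ≈ 76.29°
|G| = 33043 / 337.62 ≈ 97.87
Gain = 20 log₁₀(97.87) ≈ 39.81 dB
∠G = 83.05° − 76.29° = 6.76°

39.8 dB, 6.8°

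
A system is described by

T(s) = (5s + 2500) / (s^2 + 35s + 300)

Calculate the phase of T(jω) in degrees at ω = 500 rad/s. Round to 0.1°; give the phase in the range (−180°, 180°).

-131.0°

Substitute s = j500:
Numerator: 5(j500) + 2500 = 2500 + j2500
Denominator: (j500)^2 + 35(j500) + 300 = -249700 + j17500
|N| = √(2500² + 2500²) ≈ 3535.5, ∠N ≈ 45.00°
|D| = √(249700² + 17500²) ≈ 2.5031e+05, ∠D ≈ 175.99°
∠T = 45.00° − 175.99° = -130.99°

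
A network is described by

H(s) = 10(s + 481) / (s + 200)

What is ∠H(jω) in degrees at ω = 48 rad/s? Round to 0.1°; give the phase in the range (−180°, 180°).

-7.8°

At s = jω = j48:
zero (s+481): 481 + j48 → |·| = √(481²+48²) = √233665 ≈ 483.39, ∠ = arctan(48/481) ≈ 5.70°
pole (s+200): 200 + j48 → |·| = √(200²+48²) = √42304 ≈ 205.68, ∠ = arctan(48/200) ≈ 13.50°
∠H = 5.70° − 13.50° = -7.80°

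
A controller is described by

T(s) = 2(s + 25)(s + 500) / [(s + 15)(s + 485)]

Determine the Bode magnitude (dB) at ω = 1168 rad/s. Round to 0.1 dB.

6.1 dB

At s = jω = j1168:
zero (s+25): 25 + j1168 → |·| = √(25²+1168²) = √1364849 ≈ 1168.3, ∠ = arctan(1168/25) ≈ 88.77°
zero (s+500): 500 + j1168 → |·| = √(500²+1168²) = √1614224 ≈ 1270.5, ∠ = arctan(1168/500) ≈ 66.83°
pole (s+15): 15 + j1168 → |·| = √(15²+1168²) = √1364449 ≈ 1168.1, ∠ = arctan(1168/15) ≈ 89.26°
pole (s+485): 485 + j1168 → |·| = √(485²+1168²) = √1599449 ≈ 1264.7, ∠ = arctan(1168/485) ≈ 67.45°
|T| = 2 · 1.4843e+06 / 1.4773e+06 ≈ 2.0095
Gain = 20 log₁₀(2.0095) ≈ 6.06 dB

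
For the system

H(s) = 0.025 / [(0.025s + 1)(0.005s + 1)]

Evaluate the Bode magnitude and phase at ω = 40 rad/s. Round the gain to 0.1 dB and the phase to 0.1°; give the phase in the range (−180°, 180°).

-35.2 dB, -56.3°

At ω = 40 rad/s:
pole (1 + j40·0.025) = 1 + j1 → |·| ≈ 1.4142, ∠ ≈ 45.00°
pole (1 + j40·0.005) = 1 + j0.2 → |·| ≈ 1.0198, ∠ ≈ 11.31°
|H| = 0.025 · 1 / (1.4142 · 1.0198) ≈ 0.017335
Gain = 20 log₁₀(0.017335) ≈ -35.22 dB
∠H = (0°) − (45.00° + 11.31°) = -56.31°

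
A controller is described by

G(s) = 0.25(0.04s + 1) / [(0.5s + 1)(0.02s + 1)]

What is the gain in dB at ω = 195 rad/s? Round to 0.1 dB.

-46.0 dB

At ω = 195 rad/s:
zero (1 + j195·0.04) = 1 + j7.8 → |·| ≈ 7.8638, ∠ ≈ 82.69°
pole (1 + j195·0.5) = 1 + j97.5 → |·| ≈ 97.505, ∠ ≈ 89.41°
pole (1 + j195·0.02) = 1 + j3.9 → |·| ≈ 4.0262, ∠ ≈ 75.62°
|G| = 0.25 · 7.8638 / (97.505 · 4.0262) ≈ 0.0050078
Gain = 20 log₁₀(0.0050078) ≈ -46.01 dB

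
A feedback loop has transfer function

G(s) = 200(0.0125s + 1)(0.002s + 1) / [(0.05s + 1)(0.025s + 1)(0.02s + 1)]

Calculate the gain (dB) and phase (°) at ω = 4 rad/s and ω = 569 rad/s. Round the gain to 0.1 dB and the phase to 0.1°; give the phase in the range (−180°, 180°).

At ω = 4 rad/s:
zero (1 + j4·0.0125) = 1 + j0.05 → |·| ≈ 1.0012, ∠ ≈ 2.86°
zero (1 + j4·0.002) = 1 + j0.008 → |·| ≈ 1, ∠ ≈ 0.46°
pole (1 + j4·0.05) = 1 + j0.2 → |·| ≈ 1.0198, ∠ ≈ 11.31°
pole (1 + j4·0.025) = 1 + j0.1 → |·| ≈ 1.005, ∠ ≈ 5.71°
pole (1 + j4·0.02) = 1 + j0.08 → |·| ≈ 1.0032, ∠ ≈ 4.57°
|G| = 200 · 1.0012 · 1 / (1.0198 · 1.005 · 1.0032) ≈ 194.75
Gain = 20 log₁₀(194.75) ≈ 45.79 dB
∠G = (2.86° + 0.46°) − (11.31° + 5.71° + 4.57°) = -18.27°

At ω = 569 rad/s:
zero (1 + j569·0.0125) = 1 + j7.1125 → |·| ≈ 7.1825, ∠ ≈ 82.00°
zero (1 + j569·0.002) = 1 + j1.138 → |·| ≈ 1.5149, ∠ ≈ 48.69°
pole (1 + j569·0.05) = 1 + j28.45 → |·| ≈ 28.468, ∠ ≈ 87.99°
pole (1 + j569·0.025) = 1 + j14.225 → |·| ≈ 14.26, ∠ ≈ 85.98°
pole (1 + j569·0.02) = 1 + j11.38 → |·| ≈ 11.424, ∠ ≈ 84.98°
|G| = 200 · 7.1825 · 1.5149 / (28.468 · 14.26 · 11.424) ≈ 0.46924
Gain = 20 log₁₀(0.46924) ≈ -6.57 dB
∠G = (82.00° + 48.69°) − (87.99° + 85.98° + 84.98°) = -128.26°

ω = 4: 45.8 dB, -18.3°; ω = 569: -6.6 dB, -128.3°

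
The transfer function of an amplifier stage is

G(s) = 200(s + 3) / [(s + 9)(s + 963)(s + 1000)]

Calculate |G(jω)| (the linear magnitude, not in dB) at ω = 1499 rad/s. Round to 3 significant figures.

6.23e-05

At s = jω = j1499:
zero (s+3): 3 + j1499 → |·| = √(3²+1499²) = √2247010 ≈ 1499, ∠ = arctan(1499/3) ≈ 89.89°
pole (s+9): 9 + j1499 → |·| = √(9²+1499²) = √2247082 ≈ 1499, ∠ = arctan(1499/9) ≈ 89.66°
pole (s+963): 963 + j1499 → |·| = √(963²+1499²) = √3174370 ≈ 1781.7, ∠ = arctan(1499/963) ≈ 57.28°
pole (s+1000): 1000 + j1499 → |·| = √(1000²+1499²) = √3247001 ≈ 1801.9, ∠ = arctan(1499/1000) ≈ 56.29°
|G| = 200 · 1499 / 4.8125e+09 ≈ 6.2296e-05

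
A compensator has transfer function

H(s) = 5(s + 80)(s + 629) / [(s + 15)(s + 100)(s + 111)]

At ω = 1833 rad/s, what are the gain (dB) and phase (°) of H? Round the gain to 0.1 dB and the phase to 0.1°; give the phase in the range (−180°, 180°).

At s = jω = j1833:
zero (s+80): 80 + j1833 → |·| = √(80²+1833²) = √3366289 ≈ 1834.7, ∠ = arctan(1833/80) ≈ 87.50°
zero (s+629): 629 + j1833 → |·| = √(629²+1833²) = √3755530 ≈ 1937.9, ∠ = arctan(1833/629) ≈ 71.06°
pole (s+15): 15 + j1833 → |·| = √(15²+1833²) = √3360114 ≈ 1833.1, ∠ = arctan(1833/15) ≈ 89.53°
pole (s+100): 100 + j1833 → |·| = √(100²+1833²) = √3369889 ≈ 1835.7, ∠ = arctan(1833/100) ≈ 86.88°
pole (s+111): 111 + j1833 → |·| = √(111²+1833²) = √3372210 ≈ 1836.4, ∠ = arctan(1833/111) ≈ 86.53°
|H| = 5 · 3.5555e+06 / 6.1795e+09 ≈ 0.0028769
Gain = 20 log₁₀(0.0028769) ≈ -50.82 dB
∠H = 158.56° − 262.94° = -104.38°

-50.8 dB, -104.4°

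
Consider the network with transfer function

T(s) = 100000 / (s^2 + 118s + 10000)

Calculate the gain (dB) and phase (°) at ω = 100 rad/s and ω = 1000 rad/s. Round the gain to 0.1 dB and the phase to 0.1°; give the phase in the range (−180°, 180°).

At s = jω = j100:
quadratic: (j100)² + 118·j100 + 10000 = 0 + j11800 → |·| ≈ 11800, ∠ ≈ 90.00°
|T| = 100000 / 11800 ≈ 8.4746
Gain = 20 log₁₀(8.4746) ≈ 18.56 dB
∠T = 0.00° − 90.00° = -90.00°

At s = jω = j1000:
quadratic: (j1000)² + 118·j1000 + 10000 = -990000 + j118000 → |·| ≈ 9.9701e+05, ∠ ≈ 173.20°
|T| = 100000 / 9.9701e+05 ≈ 0.1003
Gain = 20 log₁₀(0.1003) ≈ -19.97 dB
∠T = 0.00° − 173.20° = -173.20°

ω = 100: 18.6 dB, -90.0°; ω = 1000: -20.0 dB, -173.2°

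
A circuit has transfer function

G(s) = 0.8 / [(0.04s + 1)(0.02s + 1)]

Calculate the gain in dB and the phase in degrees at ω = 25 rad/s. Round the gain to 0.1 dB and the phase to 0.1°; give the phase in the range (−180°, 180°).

At ω = 25 rad/s:
pole (1 + j25·0.04) = 1 + j1 → |·| ≈ 1.4142, ∠ ≈ 45.00°
pole (1 + j25·0.02) = 1 + j0.5 → |·| ≈ 1.118, ∠ ≈ 26.57°
|G| = 0.8 · 1 / (1.4142 · 1.118) ≈ 0.50598
Gain = 20 log₁₀(0.50598) ≈ -5.92 dB
∠G = (0°) − (45.00° + 26.57°) = -71.57°

-5.9 dB, -71.6°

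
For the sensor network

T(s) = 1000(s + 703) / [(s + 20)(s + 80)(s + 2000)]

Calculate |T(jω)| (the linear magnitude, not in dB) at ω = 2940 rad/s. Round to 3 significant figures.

9.83e-05

At s = jω = j2940:
zero (s+703): 703 + j2940 → |·| = √(703²+2940²) = √9137809 ≈ 3022.9, ∠ = arctan(2940/703) ≈ 76.55°
pole (s+20): 20 + j2940 → |·| = √(20²+2940²) = √8644000 ≈ 2940.1, ∠ = arctan(2940/20) ≈ 89.61°
pole (s+80): 80 + j2940 → |·| = √(80²+2940²) = √8650000 ≈ 2941.1, ∠ = arctan(2940/80) ≈ 88.44°
pole (s+2000): 2000 + j2940 → |·| = √(2000²+2940²) = √12643600 ≈ 3555.8, ∠ = arctan(2940/2000) ≈ 55.77°
|T| = 1000 · 3022.9 / 3.0747e+10 ≈ 9.8315e-05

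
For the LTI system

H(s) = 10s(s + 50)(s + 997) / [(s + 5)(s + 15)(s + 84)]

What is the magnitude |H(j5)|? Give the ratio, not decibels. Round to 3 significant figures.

266

At s = jω = j5:
zero (s+50): 50 + j5 → |·| = √(50²+5²) = √2525 ≈ 50.249, ∠ = arctan(5/50) ≈ 5.71°
zero (s+997): 997 + j5 → |·| = √(997²+5²) = √994034 ≈ 997.01, ∠ = arctan(5/997) ≈ 0.29°
zero at origin: s = j5 → |·| = 5, ∠ = 90.00°
pole (s+5): 5 + j5 → |·| = √(5²+5²) = √50 ≈ 7.0711, ∠ = arctan(5/5) ≈ 45.00°
pole (s+15): 15 + j5 → |·| = √(15²+5²) = √250 ≈ 15.811, ∠ = arctan(5/15) ≈ 18.43°
pole (s+84): 84 + j5 → |·| = √(84²+5²) = √7081 ≈ 84.149, ∠ = arctan(5/84) ≈ 3.41°
|H| = 10 · 2.5049e+05 / 9408 ≈ 266.25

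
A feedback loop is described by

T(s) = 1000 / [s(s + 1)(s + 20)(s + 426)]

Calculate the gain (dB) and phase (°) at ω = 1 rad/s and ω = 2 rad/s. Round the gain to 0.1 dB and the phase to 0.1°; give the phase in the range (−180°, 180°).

ω = 1: -21.6 dB, -138.0°; ω = 2: -31.7 dB, -159.4°

At s = jω = j1:
pole (s+1): 1 + j1 → |·| = √(1²+1²) = √2 ≈ 1.4142, ∠ = arctan(1/1) ≈ 45.00°
pole (s+20): 20 + j1 → |·| = √(20²+1²) = √401 ≈ 20.025, ∠ = arctan(1/20) ≈ 2.86°
pole (s+426): 426 + j1 → |·| = √(426²+1²) = √181477 ≈ 426, ∠ = arctan(1/426) ≈ 0.13°
pole at origin: |s| = 1, ∠ = 90.00° (in denominator)
|T| = 1000 / 12064 ≈ 0.082891
Gain = 20 log₁₀(0.082891) ≈ -21.63 dB
∠T = 0.00° − 137.99° = -137.99°

At s = jω = j2:
pole (s+1): 1 + j2 → |·| = √(1²+2²) = √5 ≈ 2.2361, ∠ = arctan(2/1) ≈ 63.43°
pole (s+20): 20 + j2 → |·| = √(20²+2²) = √404 ≈ 20.1, ∠ = arctan(2/20) ≈ 5.71°
pole (s+426): 426 + j2 → |·| = √(426²+2²) = √181480 ≈ 426, ∠ = arctan(2/426) ≈ 0.27°
pole at origin: |s| = 2, ∠ = 90.00° (in denominator)
|T| = 1000 / 38294 ≈ 0.026114
Gain = 20 log₁₀(0.026114) ≈ -31.66 dB
∠T = 0.00° − 159.41° = -159.41°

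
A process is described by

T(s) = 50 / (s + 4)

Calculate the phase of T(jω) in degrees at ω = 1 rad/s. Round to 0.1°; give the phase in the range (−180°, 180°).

Substitute s = j1:
Numerator: 50 = 50 + j0
Denominator: (j1) + 4 = 4 + j1
|N| = √(50² + 0²) ≈ 50, ∠N ≈ 0.00°
|D| = √(4² + 1²) ≈ 4.1231, ∠D ≈ 14.04°
∠T = 0.00° − 14.04° = -14.04°

-14.0°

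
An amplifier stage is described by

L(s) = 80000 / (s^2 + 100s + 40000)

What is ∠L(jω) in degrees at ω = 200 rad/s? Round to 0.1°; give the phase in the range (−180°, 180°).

At s = jω = j200:
quadratic: (j200)² + 100·j200 + 40000 = 0 + j20000 → |·| ≈ 20000, ∠ ≈ 90.00°
∠L = 0.00° − 90.00° = -90.00°

-90.0°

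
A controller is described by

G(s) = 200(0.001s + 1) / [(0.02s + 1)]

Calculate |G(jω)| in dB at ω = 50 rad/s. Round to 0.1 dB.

At ω = 50 rad/s:
zero (1 + j50·0.001) = 1 + j0.05 → |·| ≈ 1.0012, ∠ ≈ 2.86°
pole (1 + j50·0.02) = 1 + j1 → |·| ≈ 1.4142, ∠ ≈ 45.00°
|G| = 200 · 1.0012 / (1.4142) ≈ 141.59
Gain = 20 log₁₀(141.59) ≈ 43.02 dB

43.0 dB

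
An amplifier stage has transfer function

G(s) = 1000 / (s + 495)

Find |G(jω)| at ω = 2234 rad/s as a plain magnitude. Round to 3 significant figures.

At s = jω = j2234:
pole (s+495): 495 + j2234 → |·| = √(495²+2234²) = √5235781 ≈ 2288.2, ∠ = arctan(2234/495) ≈ 77.51°
|G| = 1000 / 2288.2 ≈ 0.43702

0.437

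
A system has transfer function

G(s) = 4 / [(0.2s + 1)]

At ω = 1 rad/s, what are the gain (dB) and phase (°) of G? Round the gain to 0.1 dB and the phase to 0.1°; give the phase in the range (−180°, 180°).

11.9 dB, -11.3°

At ω = 1 rad/s:
pole (1 + j1·0.2) = 1 + j0.2 → |·| ≈ 1.0198, ∠ ≈ 11.31°
|G| = 4 · 1 / (1.0198) ≈ 3.9223
Gain = 20 log₁₀(3.9223) ≈ 11.87 dB
∠G = (0°) − (11.31°) = -11.31°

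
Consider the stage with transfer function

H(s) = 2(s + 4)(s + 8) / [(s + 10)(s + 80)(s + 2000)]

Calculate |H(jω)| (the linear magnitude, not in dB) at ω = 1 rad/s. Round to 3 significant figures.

4.13e-05

At s = jω = j1:
zero (s+4): 4 + j1 → |·| = √(4²+1²) = √17 ≈ 4.1231, ∠ = arctan(1/4) ≈ 14.04°
zero (s+8): 8 + j1 → |·| = √(8²+1²) = √65 ≈ 8.0623, ∠ = arctan(1/8) ≈ 7.13°
pole (s+10): 10 + j1 → |·| = √(10²+1²) = √101 ≈ 10.05, ∠ = arctan(1/10) ≈ 5.71°
pole (s+80): 80 + j1 → |·| = √(80²+1²) = √6401 ≈ 80.006, ∠ = arctan(1/80) ≈ 0.72°
pole (s+2000): 2000 + j1 → |·| = √(2000²+1²) = √4000001 ≈ 2000, ∠ = arctan(1/2000) ≈ 0.03°
|H| = 2 · 33.242 / 1.6081e+06 ≈ 4.1343e-05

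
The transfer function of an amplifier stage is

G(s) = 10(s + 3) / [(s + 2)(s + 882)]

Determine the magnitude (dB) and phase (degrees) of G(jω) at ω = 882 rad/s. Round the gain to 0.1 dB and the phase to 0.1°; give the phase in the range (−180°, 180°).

At s = jω = j882:
zero (s+3): 3 + j882 → |·| = √(3²+882²) = √777933 ≈ 882.01, ∠ = arctan(882/3) ≈ 89.81°
pole (s+2): 2 + j882 → |·| = √(2²+882²) = √777928 ≈ 882, ∠ = arctan(882/2) ≈ 89.87°
pole (s+882): 882 + j882 → |·| = √(882²+882²) = √1555848 ≈ 1247.3, ∠ = arctan(882/882) ≈ 45.00°
|G| = 10 · 882.01 / 1.1001e+06 ≈ 0.0080175
Gain = 20 log₁₀(0.0080175) ≈ -41.92 dB
∠G = 89.81° − 134.87° = -45.06°

-41.9 dB, -45.1°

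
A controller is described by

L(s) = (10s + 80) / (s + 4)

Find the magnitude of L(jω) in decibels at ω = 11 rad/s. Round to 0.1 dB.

21.3 dB

Substitute s = j11:
Numerator: 10(j11) + 80 = 80 + j110
Denominator: (j11) + 4 = 4 + j11
|N| = √(80² + 110²) ≈ 136.01, ∠N ≈ 53.97°
|D| = √(4² + 11²) ≈ 11.705, ∠D ≈ 70.02°
|L| = 136.01 / 11.705 ≈ 11.62
Gain = 20 log₁₀(11.62) ≈ 21.30 dB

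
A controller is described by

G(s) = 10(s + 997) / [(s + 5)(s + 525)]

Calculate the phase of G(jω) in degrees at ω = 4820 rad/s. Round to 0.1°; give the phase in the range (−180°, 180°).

At s = jω = j4820:
zero (s+997): 997 + j4820 → |·| = √(997²+4820²) = √24226409 ≈ 4922, ∠ = arctan(4820/997) ≈ 78.31°
pole (s+5): 5 + j4820 → |·| = √(5²+4820²) = √23232425 ≈ 4820, ∠ = arctan(4820/5) ≈ 89.94°
pole (s+525): 525 + j4820 → |·| = √(525²+4820²) = √23508025 ≈ 4848.5, ∠ = arctan(4820/525) ≈ 83.78°
∠G = 78.31° − 173.72° = -95.41°

-95.4°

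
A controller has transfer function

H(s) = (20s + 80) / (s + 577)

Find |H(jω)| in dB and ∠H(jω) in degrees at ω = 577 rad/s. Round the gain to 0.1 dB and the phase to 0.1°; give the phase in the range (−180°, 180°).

Substitute s = j577:
Numerator: 20(j577) + 80 = 80 + j11540
Denominator: (j577) + 577 = 577 + j577
|N| = √(80² + 11540²) ≈ 11540, ∠N ≈ 89.60°
|D| = √(577² + 577²) ≈ 816, ∠D ≈ 45.00°
|H| = 11540 / 816 ≈ 14.142
Gain = 20 log₁₀(14.142) ≈ 23.01 dB
∠H = 89.60° − 45.00° = 44.60°

23.0 dB, 44.6°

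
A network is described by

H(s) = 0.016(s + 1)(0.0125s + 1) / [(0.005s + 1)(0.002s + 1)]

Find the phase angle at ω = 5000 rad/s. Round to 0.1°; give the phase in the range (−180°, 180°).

At ω = 5000 rad/s:
zero (1 + j5000·1) = 1 + j5000 → |·| ≈ 5000, ∠ ≈ 89.99°
zero (1 + j5000·0.0125) = 1 + j62.5 → |·| ≈ 62.508, ∠ ≈ 89.08°
pole (1 + j5000·0.005) = 1 + j25 → |·| ≈ 25.02, ∠ ≈ 87.71°
pole (1 + j5000·0.002) = 1 + j10 → |·| ≈ 10.05, ∠ ≈ 84.29°
∠H = (89.99° + 89.08°) − (87.71° + 84.29°) = 7.07°

7.1°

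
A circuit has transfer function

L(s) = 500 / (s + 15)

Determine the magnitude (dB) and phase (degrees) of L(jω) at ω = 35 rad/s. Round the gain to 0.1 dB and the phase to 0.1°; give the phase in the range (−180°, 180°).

22.4 dB, -66.8°

Substitute s = j35:
Numerator: 500 = 500 + j0
Denominator: (j35) + 15 = 15 + j35
|N| = √(500² + 0²) ≈ 500, ∠N ≈ 0.00°
|D| = √(15² + 35²) ≈ 38.079, ∠D ≈ 66.80°
|L| = 500 / 38.079 ≈ 13.131
Gain = 20 log₁₀(13.131) ≈ 22.37 dB
∠L = 0.00° − 66.80° = -66.80°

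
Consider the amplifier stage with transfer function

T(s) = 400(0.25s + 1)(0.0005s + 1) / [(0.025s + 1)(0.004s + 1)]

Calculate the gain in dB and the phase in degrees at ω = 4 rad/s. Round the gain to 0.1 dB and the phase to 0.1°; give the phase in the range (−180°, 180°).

55.0 dB, 38.5°

At ω = 4 rad/s:
zero (1 + j4·0.25) = 1 + j1 → |·| ≈ 1.4142, ∠ ≈ 45.00°
zero (1 + j4·0.0005) = 1 + j0.002 → |·| ≈ 1, ∠ ≈ 0.11°
pole (1 + j4·0.025) = 1 + j0.1 → |·| ≈ 1.005, ∠ ≈ 5.71°
pole (1 + j4·0.004) = 1 + j0.016 → |·| ≈ 1.0001, ∠ ≈ 0.92°
|T| = 400 · 1.4142 · 1 / (1.005 · 1.0001) ≈ 562.81
Gain = 20 log₁₀(562.81) ≈ 55.01 dB
∠T = (45.00° + 0.11°) − (5.71° + 0.92°) = 38.48°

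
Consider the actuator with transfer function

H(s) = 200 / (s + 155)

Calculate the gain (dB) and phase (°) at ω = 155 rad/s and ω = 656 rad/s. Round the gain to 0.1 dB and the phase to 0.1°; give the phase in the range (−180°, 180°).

Substitute s = j155:
Numerator: 200 = 200 + j0
Denominator: (j155) + 155 = 155 + j155
|N| = √(200² + 0²) ≈ 200, ∠N ≈ 0.00°
|D| = √(155² + 155²) ≈ 219.2, ∠D ≈ 45.00°
|H| = 200 / 219.2 ≈ 0.91241
Gain = 20 log₁₀(0.91241) ≈ -0.80 dB
∠H = 0.00° − 45.00° = -45.00°

Substitute s = j656:
Numerator: 200 = 200 + j0
Denominator: (j656) + 155 = 155 + j656
|N| = √(200² + 0²) ≈ 200, ∠N ≈ 0.00°
|D| = √(155² + 656²) ≈ 674.06, ∠D ≈ 76.71°
|H| = 200 / 674.06 ≈ 0.29671
Gain = 20 log₁₀(0.29671) ≈ -10.55 dB
∠H = 0.00° − 76.71° = -76.71°

ω = 155: -0.8 dB, -45.0°; ω = 656: -10.6 dB, -76.7°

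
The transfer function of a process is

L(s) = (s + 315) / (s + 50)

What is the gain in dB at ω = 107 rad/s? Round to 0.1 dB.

Substitute s = j107:
Numerator: (j107) + 315 = 315 + j107
Denominator: (j107) + 50 = 50 + j107
|N| = √(315² + 107²) ≈ 332.68, ∠N ≈ 18.76°
|D| = √(50² + 107²) ≈ 118.11, ∠D ≈ 64.95°
|L| = 332.68 / 118.11 ≈ 2.8167
Gain = 20 log₁₀(2.8167) ≈ 8.99 dB

9.0 dB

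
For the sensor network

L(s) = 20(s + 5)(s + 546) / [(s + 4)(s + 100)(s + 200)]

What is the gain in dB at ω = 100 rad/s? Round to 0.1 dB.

At s = jω = j100:
zero (s+5): 5 + j100 → |·| = √(5²+100²) = √10025 ≈ 100.12, ∠ = arctan(100/5) ≈ 87.14°
zero (s+546): 546 + j100 → |·| = √(546²+100²) = √308116 ≈ 555.08, ∠ = arctan(100/546) ≈ 10.38°
pole (s+4): 4 + j100 → |·| = √(4²+100²) = √10016 ≈ 100.08, ∠ = arctan(100/4) ≈ 87.71°
pole (s+100): 100 + j100 → |·| = √(100²+100²) = √20000 ≈ 141.42, ∠ = arctan(100/100) ≈ 45.00°
pole (s+200): 200 + j100 → |·| = √(200²+100²) = √50000 ≈ 223.61, ∠ = arctan(100/200) ≈ 26.57°
|L| = 20 · 55575 / 3.1648e+06 ≈ 0.35121
Gain = 20 log₁₀(0.35121) ≈ -9.09 dB

-9.1 dB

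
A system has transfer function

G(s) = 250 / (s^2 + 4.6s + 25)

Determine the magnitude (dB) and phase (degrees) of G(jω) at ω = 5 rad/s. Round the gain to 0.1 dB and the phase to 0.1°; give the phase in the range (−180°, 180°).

At s = jω = j5:
quadratic: (j5)² + 4.6·j5 + 25 = 0 + j23 → |·| ≈ 23, ∠ ≈ 90.00°
|G| = 250 / 23 ≈ 10.87
Gain = 20 log₁₀(10.87) ≈ 20.72 dB
∠G = 0.00° − 90.00° = -90.00°

20.7 dB, -90.0°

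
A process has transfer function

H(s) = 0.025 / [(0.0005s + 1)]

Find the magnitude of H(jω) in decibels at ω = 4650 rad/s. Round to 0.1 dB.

-40.1 dB

At ω = 4650 rad/s:
pole (1 + j4650·0.0005) = 1 + j2.325 → |·| ≈ 2.5309, ∠ ≈ 66.73°
|H| = 0.025 · 1 / (2.5309) ≈ 0.0098779
Gain = 20 log₁₀(0.0098779) ≈ -40.11 dB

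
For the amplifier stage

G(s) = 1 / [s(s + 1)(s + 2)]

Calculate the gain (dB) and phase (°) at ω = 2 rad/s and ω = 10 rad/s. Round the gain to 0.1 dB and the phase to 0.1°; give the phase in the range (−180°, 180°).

ω = 2: -22.0 dB, 161.6°; ω = 10: -60.2 dB, 107.0°

At s = jω = j2:
pole (s+1): 1 + j2 → |·| = √(1²+2²) = √5 ≈ 2.2361, ∠ = arctan(2/1) ≈ 63.43°
pole (s+2): 2 + j2 → |·| = √(2²+2²) = √8 ≈ 2.8284, ∠ = arctan(2/2) ≈ 45.00°
pole at origin: |s| = 2, ∠ = 90.00° (in denominator)
|G| = 1 / 12.649 ≈ 0.079058
Gain = 20 log₁₀(0.079058) ≈ -22.04 dB
∠G = 0.00° − 198.43° = -198.43° ≡ 161.57° (principal value)

At s = jω = j10:
pole (s+1): 1 + j10 → |·| = √(1²+10²) = √101 ≈ 10.05, ∠ = arctan(10/1) ≈ 84.29°
pole (s+2): 2 + j10 → |·| = √(2²+10²) = √104 ≈ 10.198, ∠ = arctan(10/2) ≈ 78.69°
pole at origin: |s| = 10, ∠ = 90.00° (in denominator)
|G| = 1 / 1024.9 ≈ 0.0009757
Gain = 20 log₁₀(0.0009757) ≈ -60.21 dB
∠G = 0.00° − 252.98° = -252.98° ≡ 107.02° (principal value)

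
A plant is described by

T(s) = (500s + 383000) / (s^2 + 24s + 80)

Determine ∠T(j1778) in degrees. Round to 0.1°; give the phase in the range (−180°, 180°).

Substitute s = j1778:
Numerator: 500(j1778) + 383000 = 383000 + j889000
Denominator: (j1778)^2 + 24(j1778) + 80 = -3161204 + j42672
|N| = √(383000² + 889000²) ≈ 9.6799e+05, ∠N ≈ 66.69°
|D| = √(3161204² + 42672²) ≈ 3.1615e+06, ∠D ≈ 179.23°
∠T = 66.69° − 179.23° = -112.54°

-112.5°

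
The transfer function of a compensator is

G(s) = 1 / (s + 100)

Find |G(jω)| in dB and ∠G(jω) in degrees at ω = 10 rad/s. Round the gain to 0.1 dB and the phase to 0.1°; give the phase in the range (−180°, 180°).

At s = jω = j10:
pole (s+100): 100 + j10 → |·| = √(100²+10²) = √10100 ≈ 100.5, ∠ = arctan(10/100) ≈ 5.71°
|G| = 1 / 100.5 ≈ 0.0099502
Gain = 20 log₁₀(0.0099502) ≈ -40.04 dB
∠G = 0.00° − 5.71° = -5.71°

-40.0 dB, -5.7°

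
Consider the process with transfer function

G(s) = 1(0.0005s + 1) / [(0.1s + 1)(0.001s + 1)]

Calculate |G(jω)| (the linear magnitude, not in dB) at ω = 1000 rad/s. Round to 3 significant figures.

0.00791

At ω = 1000 rad/s:
zero (1 + j1000·0.0005) = 1 + j0.5 → |·| ≈ 1.118, ∠ ≈ 26.57°
pole (1 + j1000·0.1) = 1 + j100 → |·| ≈ 100, ∠ ≈ 89.43°
pole (1 + j1000·0.001) = 1 + j1 → |·| ≈ 1.4142, ∠ ≈ 45.00°
|G| = 1 · 1.118 / (100 · 1.4142) ≈ 0.0079055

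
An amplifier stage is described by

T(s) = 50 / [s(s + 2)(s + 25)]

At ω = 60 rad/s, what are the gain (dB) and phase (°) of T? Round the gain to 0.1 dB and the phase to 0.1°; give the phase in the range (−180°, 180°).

At s = jω = j60:
pole (s+2): 2 + j60 → |·| = √(2²+60²) = √3604 ≈ 60.033, ∠ = arctan(60/2) ≈ 88.09°
pole (s+25): 25 + j60 → |·| = √(25²+60²) = √4225 ≈ 65, ∠ = arctan(60/25) ≈ 67.38°
pole at origin: |s| = 60, ∠ = 90.00° (in denominator)
|T| = 50 / 2.3413e+05 ≈ 0.00021356
Gain = 20 log₁₀(0.00021356) ≈ -73.41 dB
∠T = 0.00° − 245.47° = -245.47° ≡ 114.53° (principal value)

-73.4 dB, 114.5°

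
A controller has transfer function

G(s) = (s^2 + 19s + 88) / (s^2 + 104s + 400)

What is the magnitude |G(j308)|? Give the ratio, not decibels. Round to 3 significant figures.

0.952

Substitute s = j308:
Numerator: (j308)^2 + 19(j308) + 88 = -94776 + j5852
Denominator: (j308)^2 + 104(j308) + 400 = -94464 + j32032
|N| = √(94776² + 5852²) ≈ 94956, ∠N ≈ 176.47°
|D| = √(94464² + 32032²) ≈ 99747, ∠D ≈ 161.27°
|G| = 94956 / 99747 ≈ 0.95197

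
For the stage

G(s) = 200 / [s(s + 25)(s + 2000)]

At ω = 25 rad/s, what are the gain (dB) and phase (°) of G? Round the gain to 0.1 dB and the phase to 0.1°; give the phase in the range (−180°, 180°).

-78.9 dB, -135.7°

At s = jω = j25:
pole (s+25): 25 + j25 → |·| = √(25²+25²) = √1250 ≈ 35.355, ∠ = arctan(25/25) ≈ 45.00°
pole (s+2000): 2000 + j25 → |·| = √(2000²+25²) = √4000625 ≈ 2000.2, ∠ = arctan(25/2000) ≈ 0.72°
pole at origin: |s| = 25, ∠ = 90.00° (in denominator)
|G| = 200 / 1.7679e+06 ≈ 0.00011313
Gain = 20 log₁₀(0.00011313) ≈ -78.93 dB
∠G = 0.00° − 135.72° = -135.72°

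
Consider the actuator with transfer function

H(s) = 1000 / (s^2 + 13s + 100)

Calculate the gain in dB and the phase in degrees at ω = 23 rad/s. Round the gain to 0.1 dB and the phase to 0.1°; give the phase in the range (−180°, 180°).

At s = jω = j23:
quadratic: (j23)² + 13·j23 + 100 = -429 + j299 → |·| ≈ 522.92, ∠ ≈ 145.12°
|H| = 1000 / 522.92 ≈ 1.9123
Gain = 20 log₁₀(1.9123) ≈ 5.63 dB
∠H = 0.00° − 145.12° = -145.12°

5.6 dB, -145.1°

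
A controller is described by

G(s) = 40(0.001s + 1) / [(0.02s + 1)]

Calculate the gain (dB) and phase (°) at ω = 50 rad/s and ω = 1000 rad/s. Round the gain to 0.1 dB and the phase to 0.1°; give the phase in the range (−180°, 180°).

ω = 50: 29.0 dB, -42.1°; ω = 1000: 9.0 dB, -42.1°

At ω = 50 rad/s:
zero (1 + j50·0.001) = 1 + j0.05 → |·| ≈ 1.0012, ∠ ≈ 2.86°
pole (1 + j50·0.02) = 1 + j1 → |·| ≈ 1.4142, ∠ ≈ 45.00°
|G| = 40 · 1.0012 / (1.4142) ≈ 28.318
Gain = 20 log₁₀(28.318) ≈ 29.04 dB
∠G = (2.86°) − (45.00°) = -42.14°

At ω = 1000 rad/s:
zero (1 + j1000·0.001) = 1 + j1 → |·| ≈ 1.4142, ∠ ≈ 45.00°
pole (1 + j1000·0.02) = 1 + j20 → |·| ≈ 20.025, ∠ ≈ 87.14°
|G| = 40 · 1.4142 / (20.025) ≈ 2.8249
Gain = 20 log₁₀(2.8249) ≈ 9.02 dB
∠G = (45.00°) − (87.14°) = -42.14°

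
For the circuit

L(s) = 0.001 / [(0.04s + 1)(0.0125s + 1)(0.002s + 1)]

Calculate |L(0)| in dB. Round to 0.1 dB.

-60.0 dB

L(0) = 0.001 · 1 / 1 = 0.001
20 log₁₀(0.001) ≈ -60.00 dB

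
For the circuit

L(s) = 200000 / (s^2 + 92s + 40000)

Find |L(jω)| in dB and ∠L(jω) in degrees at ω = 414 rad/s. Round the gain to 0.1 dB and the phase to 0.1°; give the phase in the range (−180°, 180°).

At s = jω = j414:
quadratic: (j414)² + 92·j414 + 40000 = -131396 + j38088 → |·| ≈ 1.368e+05, ∠ ≈ 163.83°
|L| = 200000 / 1.368e+05 ≈ 1.462
Gain = 20 log₁₀(1.462) ≈ 3.30 dB
∠L = 0.00° − 163.83° = -163.83°

3.3 dB, -163.8°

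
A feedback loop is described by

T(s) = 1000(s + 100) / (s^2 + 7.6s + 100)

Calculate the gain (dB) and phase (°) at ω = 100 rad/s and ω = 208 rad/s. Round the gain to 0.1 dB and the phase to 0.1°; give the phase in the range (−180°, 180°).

At s = jω = j100:
zero (s+100): 100 + j100 → |·| = √(100²+100²) = √20000 ≈ 141.42, ∠ = arctan(100/100) ≈ 45.00°
quadratic: (j100)² + 7.6·j100 + 100 = -9900 + j760 → |·| ≈ 9929.1, ∠ ≈ 175.61°
|T| = 1000 · 141.42 / 9929.1 ≈ 14.243
Gain = 20 log₁₀(14.243) ≈ 23.07 dB
∠T = 45.00° − 175.61° = -130.61°

At s = jω = j208:
zero (s+100): 100 + j208 → |·| = √(100²+208²) = √53264 ≈ 230.79, ∠ = arctan(208/100) ≈ 64.32°
quadratic: (j208)² + 7.6·j208 + 100 = -43164 + j1580.8 → |·| ≈ 43193, ∠ ≈ 177.90°
|T| = 1000 · 230.79 / 43193 ≈ 5.3432
Gain = 20 log₁₀(5.3432) ≈ 14.56 dB
∠T = 64.32° − 177.90° = -113.58°

ω = 100: 23.1 dB, -130.6°; ω = 208: 14.6 dB, -113.6°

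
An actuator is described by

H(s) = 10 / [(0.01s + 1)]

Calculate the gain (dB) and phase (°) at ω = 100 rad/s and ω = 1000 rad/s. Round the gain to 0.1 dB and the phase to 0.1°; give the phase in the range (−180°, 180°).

ω = 100: 17.0 dB, -45.0°; ω = 1000: -0.0 dB, -84.3°

At ω = 100 rad/s:
pole (1 + j100·0.01) = 1 + j1 → |·| ≈ 1.4142, ∠ ≈ 45.00°
|H| = 10 · 1 / (1.4142) ≈ 7.0711
Gain = 20 log₁₀(7.0711) ≈ 16.99 dB
∠H = (0°) − (45.00°) = -45.00°

At ω = 1000 rad/s:
pole (1 + j1000·0.01) = 1 + j10 → |·| ≈ 10.05, ∠ ≈ 84.29°
|H| = 10 · 1 / (10.05) ≈ 0.99502
Gain = 20 log₁₀(0.99502) ≈ -0.04 dB
∠H = (0°) − (84.29°) = -84.29°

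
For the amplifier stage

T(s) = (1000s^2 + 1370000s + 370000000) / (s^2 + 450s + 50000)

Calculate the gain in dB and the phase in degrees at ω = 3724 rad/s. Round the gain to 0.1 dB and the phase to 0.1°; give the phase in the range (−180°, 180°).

60.3 dB, -13.8°

Substitute s = j3724:
Numerator: 1000(j3724)^2 + 1370000(j3724) + 370000000 = -13498176000 + j5101880000
Denominator: (j3724)^2 + 450(j3724) + 50000 = -13818176 + j1675800
|N| = √(13498176000² + 5101880000²) ≈ 1.443e+10, ∠N ≈ 159.30°
|D| = √(13818176² + 1675800²) ≈ 1.3919e+07, ∠D ≈ 173.09°
|T| = 1.443e+10 / 1.3919e+07 ≈ 1036.7
Gain = 20 log₁₀(1036.7) ≈ 60.31 dB
∠T = 159.30° − 173.09° = -13.79°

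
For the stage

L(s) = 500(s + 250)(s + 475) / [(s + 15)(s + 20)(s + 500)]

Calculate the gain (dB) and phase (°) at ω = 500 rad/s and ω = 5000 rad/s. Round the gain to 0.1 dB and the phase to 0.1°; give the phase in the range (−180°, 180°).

ω = 500: 0.7 dB, -111.1°; ω = 5000: -20.0 dB, -92.2°

At s = jω = j500:
zero (s+250): 250 + j500 → |·| = √(250²+500²) = √312500 ≈ 559.02, ∠ = arctan(500/250) ≈ 63.43°
zero (s+475): 475 + j500 → |·| = √(475²+500²) = √475625 ≈ 689.66, ∠ = arctan(500/475) ≈ 46.47°
pole (s+15): 15 + j500 → |·| = √(15²+500²) = √250225 ≈ 500.22, ∠ = arctan(500/15) ≈ 88.28°
pole (s+20): 20 + j500 → |·| = √(20²+500²) = √250400 ≈ 500.4, ∠ = arctan(500/20) ≈ 87.71°
pole (s+500): 500 + j500 → |·| = √(500²+500²) = √500000 ≈ 707.11, ∠ = arctan(500/500) ≈ 45.00°
|L| = 500 · 3.8553e+05 / 1.77e+08 ≈ 1.0891
Gain = 20 log₁₀(1.0891) ≈ 0.74 dB
∠L = 109.90° − 220.99° = -111.09°

At s = jω = j5000:
zero (s+250): 250 + j5000 → |·| = √(250²+5000²) = √25062500 ≈ 5006.2, ∠ = arctan(5000/250) ≈ 87.14°
zero (s+475): 475 + j5000 → |·| = √(475²+5000²) = √25225625 ≈ 5022.5, ∠ = arctan(5000/475) ≈ 84.57°
pole (s+15): 15 + j5000 → |·| = √(15²+5000²) = √25000225 ≈ 5000, ∠ = arctan(5000/15) ≈ 89.83°
pole (s+20): 20 + j5000 → |·| = √(20²+5000²) = √25000400 ≈ 5000, ∠ = arctan(5000/20) ≈ 89.77°
pole (s+500): 500 + j5000 → |·| = √(500²+5000²) = √25250000 ≈ 5024.9, ∠ = arctan(5000/500) ≈ 84.29°
|L| = 500 · 2.5144e+07 / 1.2562e+11 ≈ 0.10008
Gain = 20 log₁₀(0.10008) ≈ -19.99 dB
∠L = 171.71° − 263.89° = -92.18°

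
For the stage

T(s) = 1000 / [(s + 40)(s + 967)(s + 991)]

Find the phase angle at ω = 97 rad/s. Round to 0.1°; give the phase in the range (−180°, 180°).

-78.9°

At s = jω = j97:
pole (s+40): 40 + j97 → |·| = √(40²+97²) = √11009 ≈ 104.92, ∠ = arctan(97/40) ≈ 67.59°
pole (s+967): 967 + j97 → |·| = √(967²+97²) = √944498 ≈ 971.85, ∠ = arctan(97/967) ≈ 5.73°
pole (s+991): 991 + j97 → |·| = √(991²+97²) = √991490 ≈ 995.74, ∠ = arctan(97/991) ≈ 5.59°
∠T = 0.00° − 78.91° = -78.91°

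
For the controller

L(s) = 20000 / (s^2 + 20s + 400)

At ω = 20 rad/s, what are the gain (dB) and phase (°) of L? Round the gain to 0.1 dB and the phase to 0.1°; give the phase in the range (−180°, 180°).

At s = jω = j20:
quadratic: (j20)² + 20·j20 + 400 = 0 + j400 → |·| ≈ 400, ∠ ≈ 90.00°
|L| = 20000 / 400 ≈ 50
Gain = 20 log₁₀(50) ≈ 33.98 dB
∠L = 0.00° − 90.00° = -90.00°

34.0 dB, -90.0°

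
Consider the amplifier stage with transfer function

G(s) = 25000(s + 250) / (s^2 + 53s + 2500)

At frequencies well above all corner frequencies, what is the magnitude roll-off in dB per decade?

Each pole contributes −20 dB/decade at high frequency; each zero contributes +20 dB/decade.
Net: 1 zero(s) − 2 pole(s) → -20 dB/decade.

-20 dB/decade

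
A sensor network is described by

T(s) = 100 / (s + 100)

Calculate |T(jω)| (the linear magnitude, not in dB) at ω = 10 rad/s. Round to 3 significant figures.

0.995

Substitute s = j10:
Numerator: 100 = 100 + j0
Denominator: (j10) + 100 = 100 + j10
|N| = √(100² + 0²) ≈ 100, ∠N ≈ 0.00°
|D| = √(100² + 10²) ≈ 100.5, ∠D ≈ 5.71°
|T| = 100 / 100.5 ≈ 0.99502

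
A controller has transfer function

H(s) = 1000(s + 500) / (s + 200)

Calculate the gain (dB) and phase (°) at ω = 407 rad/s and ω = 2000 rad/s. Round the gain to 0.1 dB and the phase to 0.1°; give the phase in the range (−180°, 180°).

ω = 407: 63.1 dB, -24.7°; ω = 2000: 60.2 dB, -8.3°

At s = jω = j407:
zero (s+500): 500 + j407 → |·| = √(500²+407²) = √415649 ≈ 644.71, ∠ = arctan(407/500) ≈ 39.15°
pole (s+200): 200 + j407 → |·| = √(200²+407²) = √205649 ≈ 453.49, ∠ = arctan(407/200) ≈ 63.83°
|H| = 1000 · 644.71 / 453.49 ≈ 1421.7
Gain = 20 log₁₀(1421.7) ≈ 63.06 dB
∠H = 39.15° − 63.83° = -24.68°

At s = jω = j2000:
zero (s+500): 500 + j2000 → |·| = √(500²+2000²) = √4250000 ≈ 2061.6, ∠ = arctan(2000/500) ≈ 75.96°
pole (s+200): 200 + j2000 → |·| = √(200²+2000²) = √4040000 ≈ 2010, ∠ = arctan(2000/200) ≈ 84.29°
|H| = 1000 · 2061.6 / 2010 ≈ 1025.7
Gain = 20 log₁₀(1025.7) ≈ 60.22 dB
∠H = 75.96° − 84.29° = -8.33°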